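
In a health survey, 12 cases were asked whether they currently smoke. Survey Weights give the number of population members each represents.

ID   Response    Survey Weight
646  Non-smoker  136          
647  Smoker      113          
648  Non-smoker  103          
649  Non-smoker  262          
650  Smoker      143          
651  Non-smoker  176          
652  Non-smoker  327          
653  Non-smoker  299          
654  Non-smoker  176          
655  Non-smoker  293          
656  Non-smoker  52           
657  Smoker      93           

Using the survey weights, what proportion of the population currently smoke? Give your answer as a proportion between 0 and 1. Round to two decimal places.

Sum of weights for 'Smoker' = 113 + 143 + 93 = 349
Total weight = 136 + 113 + 103 + 262 + 143 + 176 + 327 + 299 + 176 + 293 + 52 + 93 = 2173
Weighted proportion = 349 / 2173 = 0.16060746

0.16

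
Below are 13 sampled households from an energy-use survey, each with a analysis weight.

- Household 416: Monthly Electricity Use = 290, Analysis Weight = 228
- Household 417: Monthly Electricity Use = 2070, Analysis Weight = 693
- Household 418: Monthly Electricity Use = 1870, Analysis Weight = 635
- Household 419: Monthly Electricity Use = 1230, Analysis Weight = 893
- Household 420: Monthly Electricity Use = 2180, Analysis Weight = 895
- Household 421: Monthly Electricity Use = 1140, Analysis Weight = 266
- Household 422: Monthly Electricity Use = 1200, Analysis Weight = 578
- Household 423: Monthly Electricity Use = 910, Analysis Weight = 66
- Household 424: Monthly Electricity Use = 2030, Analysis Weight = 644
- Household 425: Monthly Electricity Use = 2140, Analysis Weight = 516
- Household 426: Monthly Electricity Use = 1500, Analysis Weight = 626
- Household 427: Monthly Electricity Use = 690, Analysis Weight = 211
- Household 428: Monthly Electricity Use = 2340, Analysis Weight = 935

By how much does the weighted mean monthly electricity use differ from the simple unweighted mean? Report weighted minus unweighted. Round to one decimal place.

229.6

Unweighted sum = 19590
Unweighted mean = 19590 / 13 = 1506.9231
Weighted sum = 12478520
Sum of weights = 7186
Weighted mean = 12478520 / 7186 = 1736.5043
Difference (weighted minus unweighted) = 229.58124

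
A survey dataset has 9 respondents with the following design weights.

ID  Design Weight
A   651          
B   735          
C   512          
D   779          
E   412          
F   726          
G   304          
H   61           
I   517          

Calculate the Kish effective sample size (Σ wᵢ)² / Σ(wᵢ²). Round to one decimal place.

Σ wᵢ = 651 + 735 + 512 + 779 + 412 + 726 + 304 + 61 + 517 = 4697
Σ wᵢ² = 423801 + 540225 + 262144 + 606841 + 169744 + 527076 + 92416 + 3721 + 267289 = 2893257
n_eff = 4697² / 2893257 = 22061809 / 2893257 = 7.6252504

7.6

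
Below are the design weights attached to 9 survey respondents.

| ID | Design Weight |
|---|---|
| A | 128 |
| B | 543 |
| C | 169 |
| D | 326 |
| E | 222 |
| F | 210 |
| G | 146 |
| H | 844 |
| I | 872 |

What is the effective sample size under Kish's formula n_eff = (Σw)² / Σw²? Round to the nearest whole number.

6

Σ wᵢ = 128 + 543 + 169 + 326 + 222 + 210 + 146 + 844 + 872 = 3460
Σ wᵢ² = 16384 + 294849 + 28561 + 106276 + 49284 + 44100 + 21316 + 712336 + 760384 = 2033490
n_eff = 3460² / 2033490 = 11971600 / 2033490 = 5.8872185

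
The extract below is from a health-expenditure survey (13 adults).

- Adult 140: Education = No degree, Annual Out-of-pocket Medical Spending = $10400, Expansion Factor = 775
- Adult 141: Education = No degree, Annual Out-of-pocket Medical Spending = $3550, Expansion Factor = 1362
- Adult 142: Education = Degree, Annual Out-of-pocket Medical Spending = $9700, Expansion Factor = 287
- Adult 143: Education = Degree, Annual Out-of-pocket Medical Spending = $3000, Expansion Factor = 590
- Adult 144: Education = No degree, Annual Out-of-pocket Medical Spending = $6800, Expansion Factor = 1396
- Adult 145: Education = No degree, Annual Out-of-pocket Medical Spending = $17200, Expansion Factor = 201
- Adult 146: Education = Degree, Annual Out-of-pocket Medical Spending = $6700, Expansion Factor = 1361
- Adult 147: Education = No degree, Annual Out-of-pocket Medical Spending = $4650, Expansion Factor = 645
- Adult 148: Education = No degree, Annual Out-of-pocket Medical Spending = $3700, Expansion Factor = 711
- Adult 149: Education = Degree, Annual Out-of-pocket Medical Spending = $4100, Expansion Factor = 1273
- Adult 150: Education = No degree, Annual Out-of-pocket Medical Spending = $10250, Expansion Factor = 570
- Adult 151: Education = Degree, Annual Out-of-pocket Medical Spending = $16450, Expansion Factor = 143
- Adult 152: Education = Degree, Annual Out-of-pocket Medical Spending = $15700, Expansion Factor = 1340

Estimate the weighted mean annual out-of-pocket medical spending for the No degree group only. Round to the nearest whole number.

6593

No degree rows: 140, 141, 144, 145, 147, 148, 150
Weighted sum = 10400×775 + 3550×1362 + 6800×1396 + 17200×201 + 4650×645 + 3700×711 + 10250×570
  = 8060000 + 4835100 + 9492800 + 3457200 + 2999250 + 2630700 + 5842500 = 37317550
Sum of weights = 775 + 1362 + 1396 + 201 + 645 + 711 + 570 = 5660
Weighted mean = 37317550 / 5660 = 6593.2067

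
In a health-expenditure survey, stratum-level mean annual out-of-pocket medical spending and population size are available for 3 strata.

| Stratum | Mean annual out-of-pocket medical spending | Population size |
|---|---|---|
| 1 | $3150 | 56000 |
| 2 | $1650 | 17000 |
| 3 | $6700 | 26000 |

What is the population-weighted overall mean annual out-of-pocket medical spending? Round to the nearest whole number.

3825

Σ Nₕ·x̄ₕ = 3150×56000 + 1650×17000 + 6700×26000
  = 176400000 + 28050000 + 174200000 = 378650000
Σ Nₕ = 99000
Overall mean = 378650000 / 99000 = 3824.7475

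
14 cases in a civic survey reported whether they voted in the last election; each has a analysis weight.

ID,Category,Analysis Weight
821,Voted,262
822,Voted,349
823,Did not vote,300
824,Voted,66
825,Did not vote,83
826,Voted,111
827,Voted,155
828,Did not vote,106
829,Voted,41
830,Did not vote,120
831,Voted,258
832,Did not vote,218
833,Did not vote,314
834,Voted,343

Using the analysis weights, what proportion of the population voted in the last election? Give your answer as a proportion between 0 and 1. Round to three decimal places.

0.581

Sum of weights for 'Voted' = 262 + 349 + 66 + 111 + 155 + 41 + 258 + 343 = 1585
Total weight = 2726
Weighted proportion = 1585 / 2726 = 0.581438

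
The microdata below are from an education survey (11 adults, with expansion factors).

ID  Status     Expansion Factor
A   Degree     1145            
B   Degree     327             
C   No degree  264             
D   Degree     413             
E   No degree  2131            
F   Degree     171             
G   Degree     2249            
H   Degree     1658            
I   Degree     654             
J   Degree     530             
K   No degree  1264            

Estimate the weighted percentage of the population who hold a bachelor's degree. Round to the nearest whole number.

66

Sum of weights for 'Degree' = 1145 + 327 + 413 + 171 + 2249 + 1658 + 654 + 530 = 7147
Total weight = 1145 + 327 + 264 + 413 + 2131 + 171 + 2249 + 1658 + 654 + 530 + 1264 = 10806
Weighted proportion = 7147 / 10806 = 0.66139182 → 66.139182%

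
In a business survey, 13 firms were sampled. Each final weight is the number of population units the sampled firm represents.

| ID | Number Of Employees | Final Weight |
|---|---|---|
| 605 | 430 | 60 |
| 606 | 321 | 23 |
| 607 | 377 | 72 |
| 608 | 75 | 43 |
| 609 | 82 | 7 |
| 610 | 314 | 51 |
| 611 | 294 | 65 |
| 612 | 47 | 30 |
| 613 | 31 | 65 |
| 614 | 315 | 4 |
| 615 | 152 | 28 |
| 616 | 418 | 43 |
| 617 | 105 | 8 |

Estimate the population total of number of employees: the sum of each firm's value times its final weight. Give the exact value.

Weighted total = 127005

127005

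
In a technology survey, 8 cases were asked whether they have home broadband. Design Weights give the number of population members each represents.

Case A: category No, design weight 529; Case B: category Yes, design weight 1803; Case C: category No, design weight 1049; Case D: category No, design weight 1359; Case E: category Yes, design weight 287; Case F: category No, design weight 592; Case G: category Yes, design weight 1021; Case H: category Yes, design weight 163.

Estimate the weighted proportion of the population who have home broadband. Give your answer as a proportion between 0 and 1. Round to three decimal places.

0.481

Sum of weights for 'Yes' = 1803 + 287 + 1021 + 163 = 3274
Total weight = 529 + 1803 + 1049 + 1359 + 287 + 592 + 1021 + 163 = 6803
Weighted proportion = 3274 / 6803 = 0.48125827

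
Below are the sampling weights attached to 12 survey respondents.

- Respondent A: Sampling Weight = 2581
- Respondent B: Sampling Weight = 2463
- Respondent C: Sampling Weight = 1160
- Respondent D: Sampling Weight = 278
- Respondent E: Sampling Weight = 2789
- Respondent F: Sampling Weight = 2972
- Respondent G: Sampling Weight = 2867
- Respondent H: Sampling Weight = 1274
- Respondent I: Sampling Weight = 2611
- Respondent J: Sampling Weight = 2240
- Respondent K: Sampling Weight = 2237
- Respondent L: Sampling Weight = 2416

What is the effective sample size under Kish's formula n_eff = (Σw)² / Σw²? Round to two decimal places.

Σ wᵢ = 25888
Σ wᵢ² = 63281030
n_eff = 25888² / 63281030 = 670188544 / 63281030 = 10.590671

10.59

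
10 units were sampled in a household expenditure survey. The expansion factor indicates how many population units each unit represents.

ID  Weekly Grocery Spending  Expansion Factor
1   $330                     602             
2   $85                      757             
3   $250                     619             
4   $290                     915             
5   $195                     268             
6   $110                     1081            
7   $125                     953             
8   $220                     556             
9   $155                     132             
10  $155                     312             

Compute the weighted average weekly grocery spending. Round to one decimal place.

Weighted sum = 330×602 + 85×757 + 250×619 + 290×915 + 195×268 + 110×1081 + 125×953 + 220×556 + 155×132 + 155×312
  = 1164540
Sum of weights = 6195
Weighted mean = 1164540 / 6195 = 187.98063

188.0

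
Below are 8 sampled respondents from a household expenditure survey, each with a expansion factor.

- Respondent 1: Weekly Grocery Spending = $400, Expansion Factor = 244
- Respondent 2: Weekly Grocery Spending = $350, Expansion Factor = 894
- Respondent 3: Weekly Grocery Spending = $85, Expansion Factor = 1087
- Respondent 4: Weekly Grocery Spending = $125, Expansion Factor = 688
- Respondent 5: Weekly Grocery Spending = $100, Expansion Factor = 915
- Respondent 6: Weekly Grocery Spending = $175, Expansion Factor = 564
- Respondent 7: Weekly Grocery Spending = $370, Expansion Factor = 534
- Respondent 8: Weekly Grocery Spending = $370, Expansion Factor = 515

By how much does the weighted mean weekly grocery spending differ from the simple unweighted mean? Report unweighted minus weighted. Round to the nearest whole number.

32

Unweighted sum = 400 + 350 + 85 + 125 + 100 + 175 + 370 + 370 = 1975
Unweighted mean = 1975 / 8 = 246.875
Weighted sum = 400×244 + 350×894 + 85×1087 + 125×688 + 100×915 + 175×564 + 370×534 + 370×515
  = 97600 + 312900 + 92395 + 86000 + 91500 + 98700 + 197580 + 190550 = 1167225
Sum of weights = 5441
Weighted mean = 1167225 / 5441 = 214.52398
Difference (unweighted minus weighted) = 32.351015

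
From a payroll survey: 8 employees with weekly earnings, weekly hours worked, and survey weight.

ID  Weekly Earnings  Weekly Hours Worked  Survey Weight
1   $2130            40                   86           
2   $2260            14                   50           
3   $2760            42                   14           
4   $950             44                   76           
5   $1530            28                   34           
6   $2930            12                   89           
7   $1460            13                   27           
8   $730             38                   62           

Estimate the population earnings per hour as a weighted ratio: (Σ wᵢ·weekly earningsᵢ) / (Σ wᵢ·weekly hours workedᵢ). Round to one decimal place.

62.9

Σ wᵢ·y = 2130×86 + 2260×50 + 2760×14 + 950×76 + 1530×34 + 2930×89 + 1460×27 + 730×62
  = 804490
Σ wᵢ·x = 40×86 + 14×50 + 42×14 + 44×76 + 28×34 + 12×89 + 13×27 + 38×62
  = 3440 + 700 + 588 + 3344 + 952 + 1068 + 351 + 2356 = 12799
Ratio = 804490 / 12799 = 62.855692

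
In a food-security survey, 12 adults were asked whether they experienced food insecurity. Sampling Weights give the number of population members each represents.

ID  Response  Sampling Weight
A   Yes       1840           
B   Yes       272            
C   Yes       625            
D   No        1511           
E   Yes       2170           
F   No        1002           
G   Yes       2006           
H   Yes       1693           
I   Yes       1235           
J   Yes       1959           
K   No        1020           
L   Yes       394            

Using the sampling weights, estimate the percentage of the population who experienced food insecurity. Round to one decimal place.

77.5

Sum of weights for 'Yes' = 1840 + 272 + 625 + 2170 + 2006 + 1693 + 1235 + 1959 + 394 = 12194
Total weight = 15727
Weighted proportion = 12194 / 15727 = 0.77535449 → 77.535449%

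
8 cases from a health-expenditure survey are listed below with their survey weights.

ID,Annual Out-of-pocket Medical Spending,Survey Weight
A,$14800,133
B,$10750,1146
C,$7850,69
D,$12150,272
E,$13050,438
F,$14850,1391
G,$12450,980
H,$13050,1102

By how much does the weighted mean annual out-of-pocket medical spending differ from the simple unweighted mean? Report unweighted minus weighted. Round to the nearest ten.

-480

Unweighted sum = 14800 + 10750 + 7850 + 12150 + 13050 + 14850 + 12450 + 13050 = 98950
Unweighted mean = 98950 / 8 = 12368.75
Weighted sum = 71088700
Sum of weights = 5531
Weighted mean = 71088700 / 5531 = 12852.775
Difference (unweighted minus weighted) = -484.02527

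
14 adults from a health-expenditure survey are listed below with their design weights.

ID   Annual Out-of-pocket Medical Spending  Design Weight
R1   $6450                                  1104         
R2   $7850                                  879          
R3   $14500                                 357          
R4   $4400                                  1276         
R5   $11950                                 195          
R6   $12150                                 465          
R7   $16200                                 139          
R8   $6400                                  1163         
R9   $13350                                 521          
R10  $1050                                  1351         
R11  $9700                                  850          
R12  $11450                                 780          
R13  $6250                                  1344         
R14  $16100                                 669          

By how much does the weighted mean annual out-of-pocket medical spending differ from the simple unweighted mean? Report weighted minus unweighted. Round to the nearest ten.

-1980

Unweighted sum = 137800
Unweighted mean = 137800 / 14 = 9842.8571
Weighted sum = 87207650
Sum of weights = 11093
Weighted mean = 87207650 / 11093 = 7861.5027
Difference (weighted minus unweighted) = -1981.3544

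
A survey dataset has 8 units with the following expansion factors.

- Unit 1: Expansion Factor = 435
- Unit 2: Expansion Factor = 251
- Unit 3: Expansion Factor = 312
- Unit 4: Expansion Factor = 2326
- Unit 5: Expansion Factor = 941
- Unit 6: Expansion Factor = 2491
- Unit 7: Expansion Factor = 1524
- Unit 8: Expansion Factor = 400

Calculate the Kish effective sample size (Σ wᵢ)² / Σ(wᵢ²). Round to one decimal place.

4.9

Σ wᵢ = 435 + 251 + 312 + 2326 + 941 + 2491 + 1524 + 400 = 8680
Σ wᵢ² = 189225 + 63001 + 97344 + 5410276 + 885481 + 6205081 + 2322576 + 160000 = 15332984
n_eff = 8680² / 15332984 = 75342400 / 15332984 = 4.9137467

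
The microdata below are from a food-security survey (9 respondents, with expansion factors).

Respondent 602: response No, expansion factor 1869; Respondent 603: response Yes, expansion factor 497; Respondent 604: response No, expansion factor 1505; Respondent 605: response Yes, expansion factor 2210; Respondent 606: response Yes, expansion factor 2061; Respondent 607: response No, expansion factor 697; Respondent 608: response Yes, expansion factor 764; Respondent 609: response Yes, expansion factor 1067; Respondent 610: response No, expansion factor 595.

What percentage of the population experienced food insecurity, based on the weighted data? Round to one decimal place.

58.6

Sum of weights for 'Yes' = 497 + 2210 + 2061 + 764 + 1067 = 6599
Total weight = 1869 + 497 + 1505 + 2210 + 2061 + 697 + 764 + 1067 + 595 = 11265
Weighted proportion = 6599 / 11265 = 0.58579672 → 58.579672%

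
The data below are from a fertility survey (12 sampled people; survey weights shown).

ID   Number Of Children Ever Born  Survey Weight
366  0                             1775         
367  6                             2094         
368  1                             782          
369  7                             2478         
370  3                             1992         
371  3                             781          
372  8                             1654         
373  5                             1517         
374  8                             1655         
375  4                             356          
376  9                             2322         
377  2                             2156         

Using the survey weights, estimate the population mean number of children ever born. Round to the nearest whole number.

Weighted sum = 0×1775 + 6×2094 + 1×782 + 7×2478 + 3×1992 + 3×781 + 8×1654 + 5×1517 + 8×1655 + 4×356 + 9×2322 + 2×2156
  = 0 + 12564 + 782 + 17346 + 5976 + 2343 + 13232 + 7585 + 13240 + 1424 + 20898 + 4312 = 99702
Sum of weights = 1775 + 2094 + 782 + 2478 + 1992 + 781 + 1654 + 1517 + 1655 + 356 + 2322 + 2156 = 19562
Weighted mean = 99702 / 19562 = 5.0967181

5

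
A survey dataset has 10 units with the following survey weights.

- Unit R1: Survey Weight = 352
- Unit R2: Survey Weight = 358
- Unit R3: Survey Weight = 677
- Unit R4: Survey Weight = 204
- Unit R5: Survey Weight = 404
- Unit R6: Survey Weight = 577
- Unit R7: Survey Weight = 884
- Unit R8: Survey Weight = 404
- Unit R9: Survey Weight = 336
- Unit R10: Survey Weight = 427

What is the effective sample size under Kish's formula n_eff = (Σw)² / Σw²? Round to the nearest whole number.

9

Σ wᵢ = 352 + 358 + 677 + 204 + 404 + 577 + 884 + 404 + 336 + 427 = 4623
Σ wᵢ² = 123904 + 128164 + 458329 + 41616 + 163216 + 332929 + 781456 + 163216 + 112896 + 182329 = 2488055
n_eff = 4623² / 2488055 = 21372129 / 2488055 = 8.5898941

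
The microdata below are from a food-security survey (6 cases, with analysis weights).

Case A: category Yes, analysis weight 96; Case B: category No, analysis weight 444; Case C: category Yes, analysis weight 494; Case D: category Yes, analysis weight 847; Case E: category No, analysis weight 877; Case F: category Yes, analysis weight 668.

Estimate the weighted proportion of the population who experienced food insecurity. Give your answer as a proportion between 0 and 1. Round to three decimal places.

0.614

Sum of weights for 'Yes' = 96 + 494 + 847 + 668 = 2105
Total weight = 96 + 444 + 494 + 847 + 877 + 668 = 3426
Weighted proportion = 2105 / 3426 = 0.61441915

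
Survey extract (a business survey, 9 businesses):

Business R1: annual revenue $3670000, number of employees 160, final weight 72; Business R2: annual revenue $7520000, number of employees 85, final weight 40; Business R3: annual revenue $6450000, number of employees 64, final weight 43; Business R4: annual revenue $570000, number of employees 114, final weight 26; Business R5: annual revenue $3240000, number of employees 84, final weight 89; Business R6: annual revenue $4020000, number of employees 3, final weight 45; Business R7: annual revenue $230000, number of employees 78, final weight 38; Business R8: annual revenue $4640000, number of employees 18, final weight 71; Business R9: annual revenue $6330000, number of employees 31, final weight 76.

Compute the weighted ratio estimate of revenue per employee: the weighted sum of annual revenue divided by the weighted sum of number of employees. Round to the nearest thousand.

Σ wᵢ·y = 3670000×72 + 7520000×40 + 6450000×43 + 570000×26 + 3240000×89 + 4020000×45 + 230000×38 + 4640000×71 + 6330000×76
  = 264240000 + 300800000 + 277350000 + 14820000 + 288360000 + 180900000 + 8740000 + 329440000 + 481080000 = 2145730000
Σ wᵢ·x = 160×72 + 85×40 + 64×43 + 114×26 + 84×89 + 3×45 + 78×38 + 18×71 + 31×76
  = 11520 + 3400 + 2752 + 2964 + 7476 + 135 + 2964 + 1278 + 2356 = 34845
Ratio = 2145730000 / 34845 = 61579.28

62000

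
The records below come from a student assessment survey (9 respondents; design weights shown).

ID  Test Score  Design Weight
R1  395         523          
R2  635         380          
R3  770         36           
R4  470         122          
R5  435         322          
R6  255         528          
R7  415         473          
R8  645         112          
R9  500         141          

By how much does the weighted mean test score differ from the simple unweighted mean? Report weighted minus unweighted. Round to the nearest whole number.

-67

Unweighted sum = 4520
Unweighted mean = 4520 / 9 = 502.22222
Weighted sum = 1146690
Sum of weights = 523 + 380 + 36 + 122 + 322 + 528 + 473 + 112 + 141 = 2637
Weighted mean = 1146690 / 2637 = 434.84642
Difference (weighted minus unweighted) = -67.375806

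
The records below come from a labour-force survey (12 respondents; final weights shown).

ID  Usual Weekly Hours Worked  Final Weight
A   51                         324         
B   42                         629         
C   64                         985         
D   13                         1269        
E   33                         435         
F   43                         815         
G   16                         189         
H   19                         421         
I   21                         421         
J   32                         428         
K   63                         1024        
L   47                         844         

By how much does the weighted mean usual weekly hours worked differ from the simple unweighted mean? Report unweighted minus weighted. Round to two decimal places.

-2.78

Unweighted sum = 444
Unweighted mean = 444 / 12 = 37
Weighted sum = 51×324 + 42×629 + 64×985 + 13×1269 + 33×435 + 43×815 + 16×189 + 19×421 + 21×421 + 32×428 + 63×1024 + 47×844
  = 16524 + 26418 + 63040 + 16497 + 14355 + 35045 + 3024 + 7999 + 8841 + 13696 + 64512 + 39668 = 309619
Sum of weights = 324 + 629 + 985 + 1269 + 435 + 815 + 189 + 421 + 421 + 428 + 1024 + 844 = 7784
Weighted mean = 309619 / 7784 = 39.776336
Difference (unweighted minus weighted) = -2.7763361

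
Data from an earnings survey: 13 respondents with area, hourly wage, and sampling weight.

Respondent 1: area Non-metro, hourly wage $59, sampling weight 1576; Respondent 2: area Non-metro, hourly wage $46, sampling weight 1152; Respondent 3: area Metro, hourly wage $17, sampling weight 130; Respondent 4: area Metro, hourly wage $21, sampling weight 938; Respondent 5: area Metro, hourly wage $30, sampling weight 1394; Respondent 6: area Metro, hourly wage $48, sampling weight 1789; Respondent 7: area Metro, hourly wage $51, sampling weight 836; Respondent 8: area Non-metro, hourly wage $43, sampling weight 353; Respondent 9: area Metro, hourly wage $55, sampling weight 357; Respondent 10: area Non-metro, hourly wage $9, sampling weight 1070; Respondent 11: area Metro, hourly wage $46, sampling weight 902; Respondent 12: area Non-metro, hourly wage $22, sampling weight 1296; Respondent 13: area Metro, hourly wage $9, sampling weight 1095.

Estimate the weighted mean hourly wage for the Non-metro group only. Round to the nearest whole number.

Non-metro rows: 1, 2, 8, 10, 12
Weighted sum = 59×1576 + 46×1152 + 43×353 + 9×1070 + 22×1296
  = 92984 + 52992 + 15179 + 9630 + 28512 = 199297
Sum of weights = 1576 + 1152 + 353 + 1070 + 1296 = 5447
Weighted mean = 199297 / 5447 = 36.588397

37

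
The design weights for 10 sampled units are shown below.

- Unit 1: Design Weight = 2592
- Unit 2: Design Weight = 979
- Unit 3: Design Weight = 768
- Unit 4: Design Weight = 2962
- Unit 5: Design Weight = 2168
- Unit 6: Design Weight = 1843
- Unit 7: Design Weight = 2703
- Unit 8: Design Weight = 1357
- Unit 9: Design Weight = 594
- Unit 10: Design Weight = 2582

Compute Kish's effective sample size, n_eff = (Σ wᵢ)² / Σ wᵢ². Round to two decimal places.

Σ wᵢ = 18548
Σ wᵢ² = 6718464 + 958441 + 589824 + 8773444 + 4700224 + 3396649 + 7306209 + 1841449 + 352836 + 6666724 = 41304264
n_eff = 18548² / 41304264 = 344028304 / 41304264 = 8.3291232

8.33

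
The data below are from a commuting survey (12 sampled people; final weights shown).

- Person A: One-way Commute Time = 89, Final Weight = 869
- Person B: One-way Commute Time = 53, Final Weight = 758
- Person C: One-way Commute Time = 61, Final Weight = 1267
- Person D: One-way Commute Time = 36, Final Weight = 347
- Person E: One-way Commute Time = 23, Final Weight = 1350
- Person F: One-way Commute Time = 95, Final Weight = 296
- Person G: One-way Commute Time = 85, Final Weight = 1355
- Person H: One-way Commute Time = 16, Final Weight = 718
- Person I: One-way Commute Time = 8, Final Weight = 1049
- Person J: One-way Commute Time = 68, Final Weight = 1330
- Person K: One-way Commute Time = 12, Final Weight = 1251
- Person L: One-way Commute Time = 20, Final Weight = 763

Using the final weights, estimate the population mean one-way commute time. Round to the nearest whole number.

46

Weighted sum = 89×869 + 53×758 + 61×1267 + 36×347 + 23×1350 + 95×296 + 85×1355 + 16×718 + 8×1049 + 68×1330 + 12×1251 + 20×763
  = 522231
Sum of weights = 869 + 758 + 1267 + 347 + 1350 + 296 + 1355 + 718 + 1049 + 1330 + 1251 + 763 = 11353
Weighted mean = 522231 / 11353 = 45.999383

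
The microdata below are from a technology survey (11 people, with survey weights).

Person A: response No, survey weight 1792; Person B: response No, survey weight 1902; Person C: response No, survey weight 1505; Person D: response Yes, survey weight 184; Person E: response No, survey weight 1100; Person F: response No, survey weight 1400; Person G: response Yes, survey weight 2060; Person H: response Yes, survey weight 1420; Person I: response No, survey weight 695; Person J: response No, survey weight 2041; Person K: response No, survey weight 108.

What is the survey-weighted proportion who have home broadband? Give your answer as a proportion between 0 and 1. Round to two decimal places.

Sum of weights for 'Yes' = 184 + 2060 + 1420 = 3664
Total weight = 1792 + 1902 + 1505 + 184 + 1100 + 1400 + 2060 + 1420 + 695 + 2041 + 108 = 14207
Weighted proportion = 3664 / 14207 = 0.25790103

0.26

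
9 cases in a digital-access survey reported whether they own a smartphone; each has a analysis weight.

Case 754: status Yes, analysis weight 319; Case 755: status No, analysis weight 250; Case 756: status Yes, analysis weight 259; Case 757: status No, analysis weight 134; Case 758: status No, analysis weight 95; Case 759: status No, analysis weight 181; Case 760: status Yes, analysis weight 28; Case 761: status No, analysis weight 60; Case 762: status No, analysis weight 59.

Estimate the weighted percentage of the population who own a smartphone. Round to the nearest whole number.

44

Sum of weights for 'Yes' = 319 + 259 + 28 = 606
Total weight = 319 + 250 + 259 + 134 + 95 + 181 + 28 + 60 + 59 = 1385
Weighted proportion = 606 / 1385 = 0.43754513 → 43.754513%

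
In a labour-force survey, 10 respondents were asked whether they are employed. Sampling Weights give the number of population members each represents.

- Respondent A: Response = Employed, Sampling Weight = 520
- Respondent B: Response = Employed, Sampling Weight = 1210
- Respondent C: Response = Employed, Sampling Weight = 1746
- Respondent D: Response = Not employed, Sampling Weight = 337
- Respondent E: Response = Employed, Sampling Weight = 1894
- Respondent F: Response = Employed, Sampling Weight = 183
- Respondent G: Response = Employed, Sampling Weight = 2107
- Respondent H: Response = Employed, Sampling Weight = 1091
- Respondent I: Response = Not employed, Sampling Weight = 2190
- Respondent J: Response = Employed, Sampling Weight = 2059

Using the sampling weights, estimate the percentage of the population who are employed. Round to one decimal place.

Sum of weights for 'Employed' = 520 + 1210 + 1746 + 1894 + 183 + 2107 + 1091 + 2059 = 10810
Total weight = 520 + 1210 + 1746 + 337 + 1894 + 183 + 2107 + 1091 + 2190 + 2059 = 13337
Weighted proportion = 10810 / 13337 = 0.81052711 → 81.052711%

81.1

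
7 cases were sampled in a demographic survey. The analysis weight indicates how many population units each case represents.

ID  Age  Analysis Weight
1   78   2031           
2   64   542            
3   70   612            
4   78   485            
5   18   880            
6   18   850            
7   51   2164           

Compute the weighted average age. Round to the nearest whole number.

Weighted sum = 78×2031 + 64×542 + 70×612 + 78×485 + 18×880 + 18×850 + 51×2164
  = 158418 + 34688 + 42840 + 37830 + 15840 + 15300 + 110364 = 415280
Sum of weights = 2031 + 542 + 612 + 485 + 880 + 850 + 2164 = 7564
Weighted mean = 415280 / 7564 = 54.902168

55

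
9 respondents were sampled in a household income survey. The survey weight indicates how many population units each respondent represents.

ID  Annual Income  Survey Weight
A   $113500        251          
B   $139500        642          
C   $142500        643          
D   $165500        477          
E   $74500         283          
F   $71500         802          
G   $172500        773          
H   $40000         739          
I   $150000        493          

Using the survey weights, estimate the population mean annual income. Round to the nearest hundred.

118300

Weighted sum = 113500×251 + 139500×642 + 142500×643 + 165500×477 + 74500×283 + 71500×802 + 172500×773 + 40000×739 + 150000×493
  = 28488500 + 89559000 + 91627500 + 78943500 + 21083500 + 57343000 + 133342500 + 29560000 + 73950000 = 603897500
Sum of weights = 251 + 642 + 643 + 477 + 283 + 802 + 773 + 739 + 493 = 5103
Weighted mean = 603897500 / 5103 = 118341.66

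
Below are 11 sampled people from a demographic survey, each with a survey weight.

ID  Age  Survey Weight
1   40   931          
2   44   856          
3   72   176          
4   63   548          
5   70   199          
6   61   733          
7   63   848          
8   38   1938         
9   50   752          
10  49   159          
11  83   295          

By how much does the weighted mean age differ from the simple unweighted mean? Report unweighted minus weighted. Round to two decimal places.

Unweighted sum = 40 + 44 + 72 + 63 + 70 + 61 + 63 + 38 + 50 + 49 + 83 = 633
Unweighted mean = 633 / 11 = 57.545455
Weighted sum = 40×931 + 44×856 + 72×176 + 63×548 + 70×199 + 61×733 + 63×848 + 38×1938 + 50×752 + 49×159 + 83×295
  = 377687
Sum of weights = 931 + 856 + 176 + 548 + 199 + 733 + 848 + 1938 + 752 + 159 + 295 = 7435
Weighted mean = 377687 / 7435 = 50.798521
Difference (unweighted minus weighted) = 6.746934

6.75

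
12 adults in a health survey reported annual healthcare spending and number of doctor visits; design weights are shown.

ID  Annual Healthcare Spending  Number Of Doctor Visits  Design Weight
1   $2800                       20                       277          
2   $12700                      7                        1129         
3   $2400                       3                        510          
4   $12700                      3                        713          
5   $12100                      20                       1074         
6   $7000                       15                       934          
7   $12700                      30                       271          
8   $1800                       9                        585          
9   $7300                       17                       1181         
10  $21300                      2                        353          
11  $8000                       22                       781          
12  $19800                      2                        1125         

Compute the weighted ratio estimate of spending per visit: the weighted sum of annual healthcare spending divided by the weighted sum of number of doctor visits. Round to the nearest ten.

890

Σ wᵢ·y = 2800×277 + 12700×1129 + 2400×510 + 12700×713 + 12100×1074 + 7000×934 + 12700×271 + 1800×585 + 7300×1181 + 21300×353 + 8000×781 + 19800×1125
  = 775600 + 14338300 + 1224000 + 9055100 + 12995400 + 6538000 + 3441700 + 1053000 + 8621300 + 7518900 + 6248000 + 22275000 = 94084300
Σ wᵢ·x = 20×277 + 7×1129 + 3×510 + 3×713 + 20×1074 + 15×934 + 30×271 + 9×585 + 17×1181 + 2×353 + 22×781 + 2×1125
  = 5540 + 7903 + 1530 + 2139 + 21480 + 14010 + 8130 + 5265 + 20077 + 706 + 17182 + 2250 = 106212
Ratio = 94084300 / 106212 = 885.8161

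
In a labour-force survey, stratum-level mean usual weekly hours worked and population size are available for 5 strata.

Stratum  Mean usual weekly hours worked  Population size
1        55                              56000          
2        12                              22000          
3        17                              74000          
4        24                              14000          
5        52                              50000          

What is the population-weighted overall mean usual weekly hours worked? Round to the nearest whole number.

35

Σ Nₕ·x̄ₕ = 55×56000 + 12×22000 + 17×74000 + 24×14000 + 52×50000
  = 3080000 + 264000 + 1258000 + 336000 + 2600000 = 7538000
Σ Nₕ = 56000 + 22000 + 74000 + 14000 + 50000 = 216000
Overall mean = 7538000 / 216000 = 34.898148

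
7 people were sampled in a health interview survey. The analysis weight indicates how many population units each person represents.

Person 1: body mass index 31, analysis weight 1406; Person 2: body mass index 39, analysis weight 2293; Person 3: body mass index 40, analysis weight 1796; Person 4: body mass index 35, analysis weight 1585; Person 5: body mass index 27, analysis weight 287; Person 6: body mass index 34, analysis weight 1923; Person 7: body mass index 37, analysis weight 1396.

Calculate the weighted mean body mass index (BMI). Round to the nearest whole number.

36

Weighted sum = 385111
Sum of weights = 1406 + 2293 + 1796 + 1585 + 287 + 1923 + 1396 = 10686
Weighted mean = 385111 / 10686 = 36.038836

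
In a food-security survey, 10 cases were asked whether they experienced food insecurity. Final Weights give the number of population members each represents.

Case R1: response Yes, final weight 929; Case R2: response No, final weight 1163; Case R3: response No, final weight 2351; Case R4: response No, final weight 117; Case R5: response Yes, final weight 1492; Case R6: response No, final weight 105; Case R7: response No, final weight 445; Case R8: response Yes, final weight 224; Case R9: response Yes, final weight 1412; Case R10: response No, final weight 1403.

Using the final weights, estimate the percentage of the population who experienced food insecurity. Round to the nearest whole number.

Sum of weights for 'Yes' = 929 + 1492 + 224 + 1412 = 4057
Total weight = 9641
Weighted proportion = 4057 / 9641 = 0.42080697 → 42.080697%

42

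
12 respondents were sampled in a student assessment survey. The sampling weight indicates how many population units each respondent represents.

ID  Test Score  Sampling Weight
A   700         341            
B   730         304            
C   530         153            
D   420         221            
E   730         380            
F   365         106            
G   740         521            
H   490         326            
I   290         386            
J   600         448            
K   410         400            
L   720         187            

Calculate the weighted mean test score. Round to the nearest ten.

580

Weighted sum = 2175280
Sum of weights = 341 + 304 + 153 + 221 + 380 + 106 + 521 + 326 + 386 + 448 + 400 + 187 = 3773
Weighted mean = 2175280 / 3773 = 576.53856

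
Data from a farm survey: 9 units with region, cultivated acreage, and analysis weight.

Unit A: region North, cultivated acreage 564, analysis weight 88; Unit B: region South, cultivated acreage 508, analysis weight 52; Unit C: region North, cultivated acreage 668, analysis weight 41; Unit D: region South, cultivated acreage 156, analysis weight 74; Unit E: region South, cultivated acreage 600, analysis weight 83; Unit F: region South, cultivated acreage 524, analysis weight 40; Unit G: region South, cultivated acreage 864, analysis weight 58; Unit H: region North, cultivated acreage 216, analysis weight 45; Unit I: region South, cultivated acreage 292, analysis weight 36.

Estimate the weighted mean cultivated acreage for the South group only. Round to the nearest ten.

490

South rows: B, D, E, F, G, I
Weighted sum = 508×52 + 156×74 + 600×83 + 524×40 + 864×58 + 292×36
  = 169344
Sum of weights = 343
Weighted mean = 169344 / 343 = 493.71429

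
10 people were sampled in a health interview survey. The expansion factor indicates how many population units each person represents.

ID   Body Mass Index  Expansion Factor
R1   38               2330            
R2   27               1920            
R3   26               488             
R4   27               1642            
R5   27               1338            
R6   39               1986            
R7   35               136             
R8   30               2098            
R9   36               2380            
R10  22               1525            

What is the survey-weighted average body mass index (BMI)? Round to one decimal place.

Weighted sum = 38×2330 + 27×1920 + 26×488 + 27×1642 + 27×1338 + 39×1986 + 35×136 + 30×2098 + 36×2380 + 22×1525
  = 88540 + 51840 + 12688 + 44334 + 36126 + 77454 + 4760 + 62940 + 85680 + 33550 = 497912
Sum of weights = 2330 + 1920 + 488 + 1642 + 1338 + 1986 + 136 + 2098 + 2380 + 1525 = 15843
Weighted mean = 497912 / 15843 = 31.427886

31.4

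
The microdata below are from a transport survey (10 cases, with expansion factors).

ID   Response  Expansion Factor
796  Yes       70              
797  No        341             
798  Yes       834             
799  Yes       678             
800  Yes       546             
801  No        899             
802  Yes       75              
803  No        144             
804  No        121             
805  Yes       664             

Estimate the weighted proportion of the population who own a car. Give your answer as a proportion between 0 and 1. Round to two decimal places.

0.66

Sum of weights for 'Yes' = 70 + 834 + 678 + 546 + 75 + 664 = 2867
Total weight = 70 + 341 + 834 + 678 + 546 + 899 + 75 + 144 + 121 + 664 = 4372
Weighted proportion = 2867 / 4372 = 0.65576395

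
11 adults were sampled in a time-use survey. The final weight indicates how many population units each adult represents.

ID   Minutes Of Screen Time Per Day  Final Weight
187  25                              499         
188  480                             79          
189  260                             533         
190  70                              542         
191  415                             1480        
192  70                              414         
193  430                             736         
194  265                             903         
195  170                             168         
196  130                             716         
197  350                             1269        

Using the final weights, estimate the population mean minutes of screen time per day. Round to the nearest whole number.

271

Weighted sum = 25×499 + 480×79 + 260×533 + 70×542 + 415×1480 + 70×414 + 430×736 + 265×903 + 170×168 + 130×716 + 350×1269
  = 12475 + 37920 + 138580 + 37940 + 614200 + 28980 + 316480 + 239295 + 28560 + 93080 + 444150 = 1991660
Sum of weights = 499 + 79 + 533 + 542 + 1480 + 414 + 736 + 903 + 168 + 716 + 1269 = 7339
Weighted mean = 1991660 / 7339 = 271.3803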